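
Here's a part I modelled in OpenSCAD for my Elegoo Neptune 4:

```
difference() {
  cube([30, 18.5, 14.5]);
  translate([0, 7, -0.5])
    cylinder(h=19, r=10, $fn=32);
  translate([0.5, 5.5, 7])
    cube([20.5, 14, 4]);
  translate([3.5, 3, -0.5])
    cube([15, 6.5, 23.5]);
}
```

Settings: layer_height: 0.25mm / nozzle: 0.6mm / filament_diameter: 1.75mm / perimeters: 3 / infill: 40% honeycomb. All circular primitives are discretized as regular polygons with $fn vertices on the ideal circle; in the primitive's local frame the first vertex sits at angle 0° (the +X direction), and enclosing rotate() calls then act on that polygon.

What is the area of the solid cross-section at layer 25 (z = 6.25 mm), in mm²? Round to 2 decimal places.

356.64 mm²

At z = 6.25 mm: the 30×18.5 cube contributes its full rectangle (area 555.00 mm²); the r=10 cylinder at (0, 7) gives a regular 32-gon of circumradius 10 (constant along its height) (area = (32/2)·10.000²·sin(360°/32) = 312.14 mm²); the cube at (0.5, 5.5) is not intersected at this z (z outside [7, 11]); the cube at (3.5, 3) (footprint 15×6.5) is included at this height (area 97.50 mm²); After the difference (first − rest): starting from the 30×18.5 cube (555.00 mm²), the r=10 cylinder at (0, 7) partially overlaps it — only the 141.55 mm² overlap (of its 312.14 mm²) is removed, clipping the outline; the 15×6.5 cube at (3.5, 3) partially overlaps it — only the 56.81 mm² overlap (of its 97.50 mm²) is removed, clipping the outline — area = 356.64 mm². Overall, the cross-section is a single solid region. Net area = 356.64 mm².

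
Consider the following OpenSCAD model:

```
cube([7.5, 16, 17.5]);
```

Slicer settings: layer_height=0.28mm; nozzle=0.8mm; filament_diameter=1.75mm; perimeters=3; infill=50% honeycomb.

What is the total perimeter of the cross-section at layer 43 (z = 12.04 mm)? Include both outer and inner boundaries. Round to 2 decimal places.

At z = 12.04 mm: the cube (footprint 7.5×16) is included at this height (perimeter 47.00 mm). Overall, the cross-section is a single solid region. Total boundary length (outer) = 47.00 mm.

47.00 mm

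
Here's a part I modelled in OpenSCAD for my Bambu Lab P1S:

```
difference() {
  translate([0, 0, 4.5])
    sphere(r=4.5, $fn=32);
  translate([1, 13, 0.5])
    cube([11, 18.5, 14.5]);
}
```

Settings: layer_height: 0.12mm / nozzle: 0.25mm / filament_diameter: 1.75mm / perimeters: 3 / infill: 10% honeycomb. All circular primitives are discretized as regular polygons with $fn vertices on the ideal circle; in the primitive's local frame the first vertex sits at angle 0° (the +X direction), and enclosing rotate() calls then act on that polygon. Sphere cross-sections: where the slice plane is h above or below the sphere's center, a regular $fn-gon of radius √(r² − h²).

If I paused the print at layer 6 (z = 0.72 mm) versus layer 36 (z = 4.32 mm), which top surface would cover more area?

layer 36 (z = 4.32 mm)

Layer 6 (z = 0.72): the r=4.5 sphere slices to a regular 32-gon of circumradius 2.442 (√(r²−h²) with h=3.78 from center) (area = (32/2)·2.442²·sin(360°/32) = 18.61 mm²); the cube at (1, 13) (footprint 11×18.5) is included at this height (area 203.50 mm²); Subtracting the remaining from the first: starting from the r=4.5 sphere (18.61 mm²), the 11×18.5 cube at (1, 13) misses the remaining region (no effect) — area = 18.61 mm². So its area = 18.61 mm². Layer 36 (z = 4.32): the r=4.5 sphere slices to a regular 32-gon of circumradius 4.496 (√(r²−h²) with h=0.18 from center) (area = (32/2)·4.496²·sin(360°/32) = 63.11 mm²); the cube at (1, 13) is present — its section is the full 11×18.5 rectangle (area 203.50 mm²); Subtracting the remaining from the first: starting from the r=4.5 sphere (63.11 mm²), the 11×18.5 cube at (1, 13) misses the remaining region (no effect) — area = 63.11 mm². So its area = 63.11 mm². Layer 36 is larger (63.11 vs 18.61 mm²).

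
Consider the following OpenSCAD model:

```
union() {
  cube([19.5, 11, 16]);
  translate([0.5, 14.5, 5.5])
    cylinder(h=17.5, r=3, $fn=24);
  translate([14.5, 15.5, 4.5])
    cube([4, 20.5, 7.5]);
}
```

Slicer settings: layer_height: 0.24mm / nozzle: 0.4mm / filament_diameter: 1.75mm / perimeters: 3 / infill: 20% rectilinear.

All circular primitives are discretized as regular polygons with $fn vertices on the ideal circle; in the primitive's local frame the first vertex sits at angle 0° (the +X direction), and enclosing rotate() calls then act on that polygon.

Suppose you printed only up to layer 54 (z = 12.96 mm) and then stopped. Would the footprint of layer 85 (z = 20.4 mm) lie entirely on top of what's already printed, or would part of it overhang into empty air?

Compare the two slices. At z = 12.96: the 19.5×11 cube contributes its full rectangle (area 214.50 mm²); the cylinder at (0.5, 14.5): section is a regular 24-gon, circumradius r=3 (area = (24/2)·3.000²·sin(360°/24) = 27.95 mm²); the cube at (14.5, 15.5) does not reach this height (z outside [4.5, 12]); Merging all regions: the 2 present regions are separate (no shared area or edge), so areas and boundary lengths simply add and each stays a separate island — area = 242.45 mm². At z = 20.4: the cube does not reach this height (z outside [0, 16]); the r=3 cylinder at (0.5, 14.5) gives a regular 24-gon of circumradius 3 (constant along its height) (area = (24/2)·3.000²·sin(360°/24) = 27.95 mm²); the cube at (14.5, 15.5) does not reach this height (z outside [4.5, 12]); Merging all regions: only the r=3 cylinder at (0.5, 14.5) is present, so the union is just that shape — area = 27.95 mm². Checking containment: the cross-section at z = 20.4 is a subset of the cross-section at z = 12.96.

entirely on top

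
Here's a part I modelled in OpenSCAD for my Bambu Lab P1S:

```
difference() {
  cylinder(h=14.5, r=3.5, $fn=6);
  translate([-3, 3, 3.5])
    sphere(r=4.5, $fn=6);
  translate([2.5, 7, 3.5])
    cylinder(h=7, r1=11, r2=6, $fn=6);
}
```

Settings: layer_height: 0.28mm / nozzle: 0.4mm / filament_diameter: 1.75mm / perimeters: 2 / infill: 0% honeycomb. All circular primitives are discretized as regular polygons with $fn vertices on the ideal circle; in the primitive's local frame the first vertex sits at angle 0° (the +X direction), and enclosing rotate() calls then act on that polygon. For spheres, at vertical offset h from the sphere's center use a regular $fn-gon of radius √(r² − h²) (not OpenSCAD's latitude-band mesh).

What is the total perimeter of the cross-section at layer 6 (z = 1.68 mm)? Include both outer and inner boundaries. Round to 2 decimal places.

At z = 1.68 mm: the cylinder: section is a regular 6-gon, circumradius r=3.5 (perimeter = 2·6·3.500·sin(180°/6) = 21.00 mm); the r=4.5 sphere at (-3, 3) slices to a regular 6-gon of circumradius 4.116 (√(r²−h²) with h=1.82 from center) (perimeter = 2·6·4.116·sin(180°/6) = 24.69 mm); the cone at (2.5, 7) is not intersected at this z (z outside [3.5, 10.5]); Subtracting the remaining from the first: starting from the r=3.5 cylinder, the r=4.5 sphere at (-3, 3) partially overlaps it — only the 10.18 mm² overlap (of its 44.01 mm²) is removed, clipping the outline — boundary = 20.38 mm. Overall, the cross-section is a single solid region. Total boundary length (outer) = 20.38 mm.

20.38 mm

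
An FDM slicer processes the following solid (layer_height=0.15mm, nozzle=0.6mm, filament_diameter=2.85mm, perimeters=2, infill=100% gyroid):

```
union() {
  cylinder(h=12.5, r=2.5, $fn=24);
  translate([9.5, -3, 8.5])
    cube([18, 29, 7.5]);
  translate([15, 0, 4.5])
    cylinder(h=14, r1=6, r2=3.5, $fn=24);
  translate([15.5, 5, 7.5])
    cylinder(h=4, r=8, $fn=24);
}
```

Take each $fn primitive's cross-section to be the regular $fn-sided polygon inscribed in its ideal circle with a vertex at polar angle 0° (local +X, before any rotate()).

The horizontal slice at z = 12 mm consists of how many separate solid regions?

At z = 12 mm: the r=2.5 cylinder contributes a regular 24-gon of circumradius 2.5; the 18×29 cube at (9.5, -3) contributes its full rectangle; the cone at (15, 0) (r1=6→r2=3.5) has section circumradius 4.661 here — a regular 24-gon; the cylinder at (15.5, 5) is absent (z outside [7.5, 11.5]); Taking the union: the regions partially overlap (shared area 59.44 mm²), so overlapping operands fuse into one piece — 2 connected regions. The result has 2 disconnected regions.

2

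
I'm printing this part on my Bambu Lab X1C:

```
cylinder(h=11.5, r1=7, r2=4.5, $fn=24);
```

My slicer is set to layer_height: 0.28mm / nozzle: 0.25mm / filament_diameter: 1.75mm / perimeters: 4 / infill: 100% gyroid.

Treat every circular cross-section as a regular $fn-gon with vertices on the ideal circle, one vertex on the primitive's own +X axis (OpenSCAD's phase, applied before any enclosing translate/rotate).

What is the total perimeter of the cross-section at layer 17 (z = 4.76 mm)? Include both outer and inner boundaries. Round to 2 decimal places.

At z = 4.76 mm: the cone contributes a regular 24-gon of circumradius 5.965 (interpolated between r1=7 and r2=4.5 at t=0.414) (perimeter = 2·24·5.965·sin(180°/24) = 37.37 mm). Overall, the cross-section is a single solid region. Total boundary length (outer) = 37.37 mm.

37.37 mm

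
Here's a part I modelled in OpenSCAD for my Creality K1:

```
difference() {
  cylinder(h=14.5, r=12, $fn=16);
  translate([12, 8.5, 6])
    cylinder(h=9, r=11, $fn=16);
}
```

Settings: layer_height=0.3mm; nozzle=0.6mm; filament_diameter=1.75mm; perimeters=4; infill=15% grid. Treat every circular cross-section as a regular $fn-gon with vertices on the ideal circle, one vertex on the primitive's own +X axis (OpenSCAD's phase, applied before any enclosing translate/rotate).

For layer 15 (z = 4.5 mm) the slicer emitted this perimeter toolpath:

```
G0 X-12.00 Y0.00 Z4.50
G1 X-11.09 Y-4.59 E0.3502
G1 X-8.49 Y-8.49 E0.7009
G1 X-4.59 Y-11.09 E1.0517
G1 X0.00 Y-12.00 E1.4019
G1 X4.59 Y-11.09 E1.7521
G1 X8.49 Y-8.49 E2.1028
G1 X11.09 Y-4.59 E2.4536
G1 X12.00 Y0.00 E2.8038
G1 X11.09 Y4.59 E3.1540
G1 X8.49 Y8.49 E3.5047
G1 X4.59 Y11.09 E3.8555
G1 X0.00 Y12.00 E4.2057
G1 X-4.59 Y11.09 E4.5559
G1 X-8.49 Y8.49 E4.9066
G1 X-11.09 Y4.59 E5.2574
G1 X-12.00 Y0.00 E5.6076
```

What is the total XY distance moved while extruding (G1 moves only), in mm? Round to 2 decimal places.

Sum the Euclidean lengths of each G1 segment: total = 74.93 mm.

74.93 mm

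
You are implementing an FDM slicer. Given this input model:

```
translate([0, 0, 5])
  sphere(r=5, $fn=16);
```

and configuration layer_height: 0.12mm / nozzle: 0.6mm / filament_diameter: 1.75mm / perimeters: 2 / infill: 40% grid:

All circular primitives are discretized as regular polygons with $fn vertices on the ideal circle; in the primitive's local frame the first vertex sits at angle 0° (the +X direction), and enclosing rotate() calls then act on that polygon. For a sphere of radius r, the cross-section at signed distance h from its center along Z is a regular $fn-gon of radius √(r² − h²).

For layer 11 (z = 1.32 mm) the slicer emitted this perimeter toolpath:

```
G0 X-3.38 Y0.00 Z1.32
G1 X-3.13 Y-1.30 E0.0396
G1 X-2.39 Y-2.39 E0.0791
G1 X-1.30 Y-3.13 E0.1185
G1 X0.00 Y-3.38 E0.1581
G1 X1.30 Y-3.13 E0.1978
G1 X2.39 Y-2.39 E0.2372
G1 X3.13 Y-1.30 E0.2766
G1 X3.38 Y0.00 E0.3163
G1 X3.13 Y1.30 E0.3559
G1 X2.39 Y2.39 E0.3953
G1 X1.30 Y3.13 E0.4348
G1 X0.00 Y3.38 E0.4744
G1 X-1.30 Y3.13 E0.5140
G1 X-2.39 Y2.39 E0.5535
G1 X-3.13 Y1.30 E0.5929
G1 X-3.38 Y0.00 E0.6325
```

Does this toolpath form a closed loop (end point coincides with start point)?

Start point (G0): (-3.38, 0.00). End point (last G1): the path returns to the start — closed.

yes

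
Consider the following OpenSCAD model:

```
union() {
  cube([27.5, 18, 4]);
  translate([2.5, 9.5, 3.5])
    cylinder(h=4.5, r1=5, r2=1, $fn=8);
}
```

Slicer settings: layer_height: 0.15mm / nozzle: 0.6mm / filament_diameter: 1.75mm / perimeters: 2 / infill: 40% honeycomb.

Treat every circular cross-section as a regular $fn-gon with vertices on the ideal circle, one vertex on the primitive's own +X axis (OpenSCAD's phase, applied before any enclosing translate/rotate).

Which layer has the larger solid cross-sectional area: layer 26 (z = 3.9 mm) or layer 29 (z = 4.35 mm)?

Layer 26 (z = 3.9): the cube (footprint 27.5×18) is included at this height (area 495.00 mm²); the cone at (2.5, 9.5) (r1=5→r2=1) has section circumradius 4.644 here — a regular 8-gon (area = (8/2)·4.644²·sin(360°/8) = 61.01 mm²); Taking the union: the regions partially overlap — summed areas 556.01 mm² minus the doubly-counted overlap 51.14 mm² gives 504.87 mm² — area = 504.87 mm². So its area = 504.87 mm². Layer 29 (z = 4.35): the cube is absent (z outside [0, 4]); the cone at (2.5, 9.5) contributes a regular 8-gon of circumradius 4.244 (interpolated between r1=5 and r2=1 at t=0.189) (area = (8/2)·4.244²·sin(360°/8) = 50.95 mm²); Combining (union): only the cone at (2.5, 9.5) is present, so the union is just that shape — area = 50.95 mm². So its area = 50.95 mm². Layer 26 is larger (504.87 vs 50.95 mm²).

layer 26 (z = 3.9 mm)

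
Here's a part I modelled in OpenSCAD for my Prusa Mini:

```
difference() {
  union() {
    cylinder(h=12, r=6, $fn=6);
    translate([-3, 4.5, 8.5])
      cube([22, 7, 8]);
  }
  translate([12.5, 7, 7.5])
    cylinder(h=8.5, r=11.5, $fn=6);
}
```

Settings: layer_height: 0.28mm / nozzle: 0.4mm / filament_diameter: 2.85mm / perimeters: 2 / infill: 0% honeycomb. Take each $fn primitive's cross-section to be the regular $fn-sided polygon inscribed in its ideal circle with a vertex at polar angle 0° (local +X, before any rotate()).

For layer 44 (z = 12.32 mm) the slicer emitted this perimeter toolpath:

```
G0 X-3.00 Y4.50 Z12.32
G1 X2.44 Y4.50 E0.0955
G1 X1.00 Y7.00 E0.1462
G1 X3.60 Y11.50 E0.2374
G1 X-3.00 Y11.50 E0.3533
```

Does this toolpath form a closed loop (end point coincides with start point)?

no

Start point (G0): (-3.00, 4.50). End point (last G1): the path does not return to the start — open.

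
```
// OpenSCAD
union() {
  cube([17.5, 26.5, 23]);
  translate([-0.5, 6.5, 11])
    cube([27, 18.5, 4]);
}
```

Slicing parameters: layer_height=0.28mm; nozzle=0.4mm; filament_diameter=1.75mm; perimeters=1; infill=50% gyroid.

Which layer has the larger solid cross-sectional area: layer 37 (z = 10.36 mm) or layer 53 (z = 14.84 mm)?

layer 53 (z = 14.84 mm)

Layer 37 (z = 10.36): the cube (footprint 17.5×26.5) is included at this height (area 463.75 mm²); the cube at (-0.5, 6.5) is not intersected at this z (z outside [11, 15]); Merging all regions: only the 17.5×26.5 cube is present, so the union is just that shape — area = 463.75 mm². So its area = 463.75 mm². Layer 53 (z = 14.84): the cube (footprint 17.5×26.5) is included at this height (area 463.75 mm²); the cube at (-0.5, 6.5) (footprint 27×18.5) is included at this height (area 499.50 mm²); Taking the union: the regions partially overlap — summed areas 963.25 mm² minus the doubly-counted overlap 323.75 mm² gives 639.50 mm² — area = 639.50 mm². So its area = 639.50 mm². Layer 53 is larger (639.50 vs 463.75 mm²).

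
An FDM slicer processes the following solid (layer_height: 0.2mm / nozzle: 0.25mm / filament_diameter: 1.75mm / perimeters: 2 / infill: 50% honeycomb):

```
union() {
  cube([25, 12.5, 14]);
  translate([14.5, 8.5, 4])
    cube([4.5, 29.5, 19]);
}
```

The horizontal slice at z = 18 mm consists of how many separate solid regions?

At z = 18 mm: the cube is absent (z outside [0, 14]); the cube at (14.5, 8.5) is present — its section is the full 4.5×29.5 rectangle; Combining (union): only the 4.5×29.5 cube at (14.5, 8.5) is present, so the union is just that shape — 1 connected region. The result has 1 disconnected region.

1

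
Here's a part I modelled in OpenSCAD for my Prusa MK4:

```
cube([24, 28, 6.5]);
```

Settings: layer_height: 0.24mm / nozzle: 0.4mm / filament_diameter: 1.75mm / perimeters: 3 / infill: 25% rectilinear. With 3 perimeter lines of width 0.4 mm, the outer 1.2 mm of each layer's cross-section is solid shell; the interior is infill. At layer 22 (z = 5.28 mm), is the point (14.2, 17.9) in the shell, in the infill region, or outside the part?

infill

At z = 5.28 mm: the cube (footprint 24×28) is included at this height. Overall, the cross-section is a single solid region. The nearest boundary edge runs (24.00, 0.00)→(24.00, 28.00); distance from the point to it = 9.80 mm. The point is inside the cross-section and 9.80 mm from the nearest boundary — more than the 1.2 mm shell width (3 × 0.4), so it's in the infill interior.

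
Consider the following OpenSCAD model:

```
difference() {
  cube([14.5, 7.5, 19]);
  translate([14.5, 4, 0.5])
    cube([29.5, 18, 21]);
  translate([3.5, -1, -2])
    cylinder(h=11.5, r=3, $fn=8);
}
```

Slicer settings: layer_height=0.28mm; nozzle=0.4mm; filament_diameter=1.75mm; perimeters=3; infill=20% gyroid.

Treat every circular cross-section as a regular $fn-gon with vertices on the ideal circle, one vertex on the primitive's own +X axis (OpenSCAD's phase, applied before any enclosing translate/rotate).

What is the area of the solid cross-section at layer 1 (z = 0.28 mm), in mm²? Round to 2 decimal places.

101.61 mm²

At z = 0.28 mm: the cube is present — its section is the full 14.5×7.5 rectangle (area 108.75 mm²); the cube at (14.5, 4) does not reach this height (z outside [0.5, 21.5]); the r=3 cylinder at (3.5, -1) gives a regular 8-gon of circumradius 3 (constant along its height) (area = (8/2)·3.000²·sin(360°/8) = 25.46 mm²); After the difference (first − rest): starting from the 14.5×7.5 cube (108.75 mm²), the r=3 cylinder at (3.5, -1) partially overlaps it — only the 7.14 mm² overlap (of its 25.46 mm²) is removed, clipping the outline — area = 101.61 mm². Overall, the cross-section is a single solid region. Net area = 101.61 mm².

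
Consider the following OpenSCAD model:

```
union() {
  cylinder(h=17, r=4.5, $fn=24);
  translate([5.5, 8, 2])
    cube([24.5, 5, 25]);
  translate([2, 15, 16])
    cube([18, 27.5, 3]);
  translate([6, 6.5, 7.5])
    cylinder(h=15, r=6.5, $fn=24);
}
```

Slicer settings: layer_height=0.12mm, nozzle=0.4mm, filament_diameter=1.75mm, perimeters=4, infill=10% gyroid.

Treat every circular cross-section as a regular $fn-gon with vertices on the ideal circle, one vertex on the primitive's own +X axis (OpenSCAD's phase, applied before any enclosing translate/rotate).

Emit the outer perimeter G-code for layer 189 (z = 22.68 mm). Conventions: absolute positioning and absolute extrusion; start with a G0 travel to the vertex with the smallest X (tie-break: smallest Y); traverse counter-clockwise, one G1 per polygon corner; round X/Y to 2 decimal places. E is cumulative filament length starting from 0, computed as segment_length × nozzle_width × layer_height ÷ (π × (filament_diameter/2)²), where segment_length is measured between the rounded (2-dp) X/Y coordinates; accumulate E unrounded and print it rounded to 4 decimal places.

G0 X5.50 Y8.00 Z22.68
G1 X30.00 Y8.00 E0.4889
G1 X30.00 Y13.00 E0.5887
G1 X5.50 Y13.00 E1.0776
G1 X5.50 Y8.00 E1.1774

At z = 22.68 mm: the cylinder does not reach this height (z outside [0, 17]); the cube at (5.5, 8) is present — its section is the full 24.5×5 rectangle; the cube at (2, 15) does not reach this height (z outside [16, 19]); the cylinder at (6, 6.5) is absent (z outside [7.5, 22.5]); Merging all regions: only the 24.5×5 cube at (5.5, 8) is present, so the union is just that shape — 1 connected region. The outline is a single polygon with 4 vertices. Extrusion per mm of travel: 0.4 × 0.12 / (π × 0.875²) = 0.019956. Accumulating E over each segment gives final E = 1.1774.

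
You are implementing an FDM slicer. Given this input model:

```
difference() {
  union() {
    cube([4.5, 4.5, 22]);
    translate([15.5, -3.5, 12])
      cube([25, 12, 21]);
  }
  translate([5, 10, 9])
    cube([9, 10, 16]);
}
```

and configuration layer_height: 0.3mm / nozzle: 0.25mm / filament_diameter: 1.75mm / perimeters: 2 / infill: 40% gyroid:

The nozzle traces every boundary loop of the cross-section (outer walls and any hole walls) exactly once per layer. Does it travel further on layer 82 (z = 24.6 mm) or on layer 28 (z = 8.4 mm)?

layer 82 (z = 24.6 mm)

Layer 82 (z = 24.6): the cube is absent (z outside [0, 22]); the cube at (15.5, -3.5) is present — its section is the full 25×12 rectangle (perimeter 74.00 mm); Merging all regions: only the 25×12 cube at (15.5, -3.5) is present, so the union is just that shape — boundary = 74.00 mm; the cube at (5, 10) (footprint 9×10) is included at this height (perimeter 38.00 mm); Subtracting the remaining from the first: starting from that combined region, the 9×10 cube at (5, 10) misses the remaining region (no effect) — boundary = 74.00 mm. So its perimeter = 74.00 mm. Layer 28 (z = 8.4): the cube (footprint 4.5×4.5) is included at this height (perimeter 18.00 mm); the cube at (15.5, -3.5) does not reach this height (z outside [12, 33]); Merging all regions: only the 4.5×4.5 cube is present, so the union is just that shape — boundary = 18.00 mm; the cube at (5, 10) is absent (z outside [9, 25]); Subtracting the remaining from the first: none of the subtracted shapes is present at this height, so the result so far is unchanged — boundary = 18.00 mm. So its perimeter = 18.00 mm. Layer 82 is larger (74.00 vs 18.00 mm).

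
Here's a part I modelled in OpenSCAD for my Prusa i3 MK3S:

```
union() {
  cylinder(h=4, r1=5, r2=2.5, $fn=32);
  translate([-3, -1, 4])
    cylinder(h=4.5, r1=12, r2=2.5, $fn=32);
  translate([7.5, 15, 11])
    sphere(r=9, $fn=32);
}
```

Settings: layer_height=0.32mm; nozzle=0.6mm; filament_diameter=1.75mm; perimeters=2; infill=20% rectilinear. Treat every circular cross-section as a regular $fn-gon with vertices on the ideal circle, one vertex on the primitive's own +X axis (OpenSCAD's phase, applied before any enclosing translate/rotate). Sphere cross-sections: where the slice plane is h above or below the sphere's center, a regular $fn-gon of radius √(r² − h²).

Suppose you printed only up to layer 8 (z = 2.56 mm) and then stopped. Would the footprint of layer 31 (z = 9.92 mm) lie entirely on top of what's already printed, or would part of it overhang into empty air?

part overhangs

Compare the two slices. At z = 2.56: the cone: at t=0.640 of its height the radius interpolates to r₁+(r₂−r₁)t = 3.400, giving a regular 32-gon of that circumradius (area = (32/2)·3.400²·sin(360°/32) = 36.08 mm²); the cone at (-3, -1) is not intersected at this z (z outside [4, 8.5]); the sphere at (7.5, 15): section is a regular 32-gon, circumradius = √(r²−h²) = √(9²−8.44²) = 3.125 (area = (32/2)·3.125²·sin(360°/32) = 30.49 mm²); Taking the union: the 2 present regions are separate (no shared area or edge), so areas and boundary lengths simply add and each stays a separate island — area = 66.57 mm². At z = 9.92: the cone is not intersected at this z (z outside [0, 4]); the cone at (-3, -1) is not intersected at this z (z outside [4, 8.5]); the sphere at (7.5, 15): section is a regular 32-gon, circumradius = √(r²−h²) = √(9²−1.08²) = 8.935 (area = (32/2)·8.935²·sin(360°/32) = 249.20 mm²); Taking the union: only the r=9 sphere at (7.5, 15) is present, so the union is just that shape — area = 249.20 mm². Checking containment: at z = 9.92 the cross-section extends beyond the z = 2.56 cross-section by about 218.71 mm².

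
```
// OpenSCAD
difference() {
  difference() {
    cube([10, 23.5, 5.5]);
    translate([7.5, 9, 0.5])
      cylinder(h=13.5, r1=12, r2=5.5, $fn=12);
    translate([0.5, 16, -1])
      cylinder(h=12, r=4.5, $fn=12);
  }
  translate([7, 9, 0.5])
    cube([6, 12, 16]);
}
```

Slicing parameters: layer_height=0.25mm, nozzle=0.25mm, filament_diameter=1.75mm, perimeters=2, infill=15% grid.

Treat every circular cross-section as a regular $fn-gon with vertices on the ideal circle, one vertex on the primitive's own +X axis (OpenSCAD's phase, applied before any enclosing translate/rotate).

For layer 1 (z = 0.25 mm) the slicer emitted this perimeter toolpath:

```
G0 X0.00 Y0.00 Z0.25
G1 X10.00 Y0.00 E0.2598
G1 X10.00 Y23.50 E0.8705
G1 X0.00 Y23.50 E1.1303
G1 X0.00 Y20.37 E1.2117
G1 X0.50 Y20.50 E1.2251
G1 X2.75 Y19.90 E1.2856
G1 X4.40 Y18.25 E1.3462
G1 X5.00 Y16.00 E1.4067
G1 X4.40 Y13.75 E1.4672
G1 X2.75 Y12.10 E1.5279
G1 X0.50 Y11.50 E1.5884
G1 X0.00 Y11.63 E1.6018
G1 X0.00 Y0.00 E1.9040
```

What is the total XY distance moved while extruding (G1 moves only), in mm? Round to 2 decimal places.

73.27 mm

Sum the Euclidean lengths of each G1 segment: total = 73.27 mm.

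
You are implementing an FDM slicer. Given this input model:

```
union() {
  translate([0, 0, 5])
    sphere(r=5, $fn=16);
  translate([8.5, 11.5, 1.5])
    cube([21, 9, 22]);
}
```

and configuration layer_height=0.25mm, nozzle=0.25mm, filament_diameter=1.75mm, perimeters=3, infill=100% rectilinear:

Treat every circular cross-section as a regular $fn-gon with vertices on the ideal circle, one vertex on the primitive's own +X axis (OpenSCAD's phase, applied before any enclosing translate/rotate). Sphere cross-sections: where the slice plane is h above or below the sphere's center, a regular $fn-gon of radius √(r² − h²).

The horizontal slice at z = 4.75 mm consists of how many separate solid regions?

2

At z = 4.75 mm: the r=5 sphere contributes a regular 16-gon of circumradius √(5²−0.25²) = 4.994; the cube at (8.5, 11.5) is present — its section is the full 21×9 rectangle; Combining (union): the 2 present regions are separate (no shared area or edge), so areas and boundary lengths simply add and each stays a separate island — 2 connected regions. The result has 2 disconnected regions.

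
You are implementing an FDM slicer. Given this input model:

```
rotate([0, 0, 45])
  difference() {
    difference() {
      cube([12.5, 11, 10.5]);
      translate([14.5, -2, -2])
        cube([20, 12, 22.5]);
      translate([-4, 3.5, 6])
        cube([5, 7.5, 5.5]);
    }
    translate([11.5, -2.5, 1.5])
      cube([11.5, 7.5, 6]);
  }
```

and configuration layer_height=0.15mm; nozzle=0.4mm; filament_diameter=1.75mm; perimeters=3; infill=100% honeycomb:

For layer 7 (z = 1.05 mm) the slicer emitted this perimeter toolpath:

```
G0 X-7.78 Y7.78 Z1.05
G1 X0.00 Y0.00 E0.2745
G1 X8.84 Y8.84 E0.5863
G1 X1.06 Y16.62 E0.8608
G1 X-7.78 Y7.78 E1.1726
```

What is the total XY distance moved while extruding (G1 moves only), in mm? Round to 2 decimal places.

47.01 mm

Sum the Euclidean lengths of each G1 segment: total = 47.01 mm.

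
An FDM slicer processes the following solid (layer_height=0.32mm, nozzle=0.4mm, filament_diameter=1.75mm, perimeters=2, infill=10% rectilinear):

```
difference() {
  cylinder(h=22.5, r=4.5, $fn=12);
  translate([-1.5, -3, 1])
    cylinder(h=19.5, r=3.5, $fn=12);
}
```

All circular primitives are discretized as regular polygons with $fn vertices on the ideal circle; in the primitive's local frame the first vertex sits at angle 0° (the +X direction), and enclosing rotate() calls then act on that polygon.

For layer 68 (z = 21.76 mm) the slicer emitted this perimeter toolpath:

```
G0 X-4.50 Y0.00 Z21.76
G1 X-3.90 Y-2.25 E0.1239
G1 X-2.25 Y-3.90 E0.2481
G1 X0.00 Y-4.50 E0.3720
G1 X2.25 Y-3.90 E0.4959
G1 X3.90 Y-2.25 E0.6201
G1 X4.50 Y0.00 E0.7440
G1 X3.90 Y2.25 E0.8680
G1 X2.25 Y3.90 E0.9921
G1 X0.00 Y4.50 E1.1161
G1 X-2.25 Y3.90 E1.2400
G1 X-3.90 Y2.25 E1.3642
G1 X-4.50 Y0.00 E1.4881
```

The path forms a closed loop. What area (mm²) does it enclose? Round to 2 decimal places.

60.79 mm²

Apply the shoelace formula to the sequence of (X, Y) vertices; enclosed area = 60.79 mm².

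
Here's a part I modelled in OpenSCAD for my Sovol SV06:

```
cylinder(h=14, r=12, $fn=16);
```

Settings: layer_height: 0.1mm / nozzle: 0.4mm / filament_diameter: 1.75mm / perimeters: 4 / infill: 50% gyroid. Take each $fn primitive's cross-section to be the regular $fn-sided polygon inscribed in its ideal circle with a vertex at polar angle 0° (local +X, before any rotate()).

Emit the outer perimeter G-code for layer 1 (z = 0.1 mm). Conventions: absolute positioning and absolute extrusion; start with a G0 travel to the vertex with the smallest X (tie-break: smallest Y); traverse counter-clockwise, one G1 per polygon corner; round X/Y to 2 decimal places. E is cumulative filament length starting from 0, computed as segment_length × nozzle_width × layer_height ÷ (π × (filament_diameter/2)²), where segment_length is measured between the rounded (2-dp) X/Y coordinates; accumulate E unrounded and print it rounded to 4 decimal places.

At z = 0.1 mm: the r=12 cylinder gives a regular 16-gon of circumradius 12 (constant along its height). The outline is a single polygon with 16 vertices. Extrusion per mm of travel: 0.4 × 0.1 / (π × 0.875²) = 0.016630. Accumulating E over each segment gives final E = 1.2461.

G0 X-12.00 Y0.00 Z0.10
G1 X-11.09 Y-4.59 E0.0778
G1 X-8.49 Y-8.49 E0.1558
G1 X-4.59 Y-11.09 E0.2337
G1 X0.00 Y-12.00 E0.3115
G1 X4.59 Y-11.09 E0.3894
G1 X8.49 Y-8.49 E0.4673
G1 X11.09 Y-4.59 E0.5452
G1 X12.00 Y0.00 E0.6231
G1 X11.09 Y4.59 E0.7009
G1 X8.49 Y8.49 E0.7788
G1 X4.59 Y11.09 E0.8568
G1 X0.00 Y12.00 E0.9346
G1 X-4.59 Y11.09 E1.0124
G1 X-8.49 Y8.49 E1.0904
G1 X-11.09 Y4.59 E1.1683
G1 X-12.00 Y0.00 E1.2461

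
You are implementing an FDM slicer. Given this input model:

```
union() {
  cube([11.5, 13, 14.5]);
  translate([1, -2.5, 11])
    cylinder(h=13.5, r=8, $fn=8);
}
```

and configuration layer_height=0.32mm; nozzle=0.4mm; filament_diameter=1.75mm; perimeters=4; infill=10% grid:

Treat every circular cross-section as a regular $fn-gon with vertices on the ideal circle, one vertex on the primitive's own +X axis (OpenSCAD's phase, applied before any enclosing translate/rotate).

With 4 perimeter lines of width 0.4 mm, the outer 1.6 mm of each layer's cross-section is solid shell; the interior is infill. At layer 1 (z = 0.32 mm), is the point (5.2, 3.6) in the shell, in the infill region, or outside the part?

At z = 0.32 mm: the cube is present — its section is the full 11.5×13 rectangle; the cylinder at (1, -2.5) does not reach this height (z outside [11, 24.5]); Merging all regions: only the 11.5×13 cube is present, so the union is just that shape — 1 connected region. Overall, the cross-section is a single solid region. The nearest boundary edge runs (0.00, 0.00)→(11.50, 0.00); distance from the point to it = 3.60 mm. The point is inside the cross-section and 3.60 mm from the nearest boundary — more than the 1.6 mm shell width (4 × 0.4), so it's in the infill interior.

infill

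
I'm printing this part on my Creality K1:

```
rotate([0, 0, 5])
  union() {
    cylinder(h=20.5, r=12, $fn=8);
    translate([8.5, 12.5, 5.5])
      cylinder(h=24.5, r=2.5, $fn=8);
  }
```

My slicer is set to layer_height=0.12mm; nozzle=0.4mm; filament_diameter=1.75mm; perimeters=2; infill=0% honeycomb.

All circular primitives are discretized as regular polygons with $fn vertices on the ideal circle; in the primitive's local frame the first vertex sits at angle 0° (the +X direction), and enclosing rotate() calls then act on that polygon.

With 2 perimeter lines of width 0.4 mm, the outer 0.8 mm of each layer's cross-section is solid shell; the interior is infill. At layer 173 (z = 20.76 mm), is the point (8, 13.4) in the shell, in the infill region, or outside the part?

infill

At z = 20.76 mm: the cylinder is absent (z outside [0, 20.5]); the r=2.5 cylinder at (8.5, 12.5) gives a regular 8-gon of circumradius 2.5 (constant along its height); Combining (union): only the r=2.5 cylinder at (8.5, 12.5) is present, so the union is just that shape — 1 connected region; (rotated 5° about Z; rotation is an isometry so areas/perimeters/island counts are preserved). Overall, the cross-section is a single solid region. Undo the 5° rotation: the query point maps to (9.137, 12.652) in the un-rotated model frame. The nearest boundary edge runs (11.00, 12.50)→(10.27, 14.27); distance from the point to it = 1.66 mm. The point is inside the cross-section and 1.66 mm from the nearest boundary — more than the 0.8 mm shell width (2 × 0.4), so it's in the infill interior.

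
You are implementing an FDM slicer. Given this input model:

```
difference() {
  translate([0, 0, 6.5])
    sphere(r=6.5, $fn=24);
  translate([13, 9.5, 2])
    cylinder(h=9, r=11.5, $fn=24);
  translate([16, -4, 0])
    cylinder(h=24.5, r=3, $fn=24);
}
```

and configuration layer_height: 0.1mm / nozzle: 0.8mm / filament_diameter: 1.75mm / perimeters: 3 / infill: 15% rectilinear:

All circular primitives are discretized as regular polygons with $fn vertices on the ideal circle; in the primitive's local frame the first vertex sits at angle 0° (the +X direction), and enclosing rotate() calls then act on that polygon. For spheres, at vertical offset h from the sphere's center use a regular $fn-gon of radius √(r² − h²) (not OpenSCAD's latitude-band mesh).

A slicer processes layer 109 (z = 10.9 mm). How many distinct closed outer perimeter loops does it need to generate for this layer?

1

At z = 10.9 mm: the r=6.5 sphere slices to a regular 24-gon of circumradius 4.784 (√(r²−h²) with h=4.4 from center); the r=11.5 cylinder at (13, 9.5) gives a regular 24-gon of circumradius 11.5 (constant along its height); the r=3 cylinder at (16, -4) gives a regular 24-gon of circumradius 3 (constant along its height); Taking the first minus the rest: starting from the r=6.5 sphere, the r=11.5 cylinder at (13, 9.5) partially overlaps it — only the 0.07 mm² overlap (of its 410.75 mm²) is removed, clipping the outline; the r=3 cylinder at (16, -4) misses the remaining region (no effect) — 1 connected region. The result has 1 disconnected region.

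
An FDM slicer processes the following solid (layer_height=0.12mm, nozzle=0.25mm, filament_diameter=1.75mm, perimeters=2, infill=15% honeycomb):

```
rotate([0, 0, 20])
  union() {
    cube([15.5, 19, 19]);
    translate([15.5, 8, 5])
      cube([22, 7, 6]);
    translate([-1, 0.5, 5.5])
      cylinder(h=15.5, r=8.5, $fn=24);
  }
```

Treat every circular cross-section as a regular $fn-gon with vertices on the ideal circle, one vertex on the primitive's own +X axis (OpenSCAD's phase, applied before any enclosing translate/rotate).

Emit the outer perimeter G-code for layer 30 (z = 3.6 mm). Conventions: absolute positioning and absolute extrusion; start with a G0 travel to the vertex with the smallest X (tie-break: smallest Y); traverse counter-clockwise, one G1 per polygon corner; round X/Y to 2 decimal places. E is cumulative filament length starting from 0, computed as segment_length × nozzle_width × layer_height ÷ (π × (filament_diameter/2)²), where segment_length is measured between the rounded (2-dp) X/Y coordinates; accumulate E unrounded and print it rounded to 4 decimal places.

At z = 3.6 mm: the cube is present — its section is the full 15.5×19 rectangle; the cube at (15.5, 8) is absent (z outside [5, 11]); the cylinder at (-1, 0.5) is not intersected at this z (z outside [5.5, 21]); Combining (union): only the 15.5×19 cube is present, so the union is just that shape — 1 connected region; (rotated 20° about Z; rotation is an isometry so areas/perimeters/island counts are preserved). The outline is a single polygon with 4 vertices. Extrusion per mm of travel: 0.25 × 0.12 / (π × 0.875²) = 0.012473. Accumulating E over each segment gives final E = 0.8608.

G0 X-6.50 Y17.85 Z3.60
G1 X0.00 Y0.00 E0.2369
G1 X14.57 Y5.30 E0.4303
G1 X8.07 Y23.16 E0.6674
G1 X-6.50 Y17.85 E0.8608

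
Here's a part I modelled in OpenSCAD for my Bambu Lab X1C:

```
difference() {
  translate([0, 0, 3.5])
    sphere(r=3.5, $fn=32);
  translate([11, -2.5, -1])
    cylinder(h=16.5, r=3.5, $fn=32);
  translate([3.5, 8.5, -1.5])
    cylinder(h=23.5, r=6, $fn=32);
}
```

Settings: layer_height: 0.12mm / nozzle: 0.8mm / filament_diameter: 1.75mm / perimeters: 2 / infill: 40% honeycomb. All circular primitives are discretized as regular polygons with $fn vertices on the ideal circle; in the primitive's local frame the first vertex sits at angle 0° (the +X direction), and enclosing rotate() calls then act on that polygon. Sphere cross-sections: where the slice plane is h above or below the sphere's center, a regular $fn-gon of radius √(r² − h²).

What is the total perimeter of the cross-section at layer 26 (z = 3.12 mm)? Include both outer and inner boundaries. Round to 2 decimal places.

21.80 mm

At z = 3.12 mm: the r=3.5 sphere slices to a regular 32-gon of circumradius 3.479 (√(r²−h²) with h=0.38 from center) (perimeter = 2·32·3.479·sin(180°/32) = 21.83 mm); the cylinder at (11, -2.5): section is a regular 32-gon, circumradius r=3.5 (perimeter = 2·32·3.500·sin(180°/32) = 21.96 mm); the r=6 cylinder at (3.5, 8.5) contributes a regular 32-gon of circumradius 6 (perimeter = 2·32·6.000·sin(180°/32) = 37.64 mm); Subtracting the remaining from the first: starting from the r=3.5 sphere, the r=3.5 cylinder at (11, -2.5) misses the remaining region (no effect); the r=6 cylinder at (3.5, 8.5) partially overlaps it — only the 0.36 mm² overlap (of its 112.37 mm²) is removed, clipping the outline — boundary = 21.80 mm. Overall, the cross-section is a single solid region. Total boundary length (outer) = 21.80 mm.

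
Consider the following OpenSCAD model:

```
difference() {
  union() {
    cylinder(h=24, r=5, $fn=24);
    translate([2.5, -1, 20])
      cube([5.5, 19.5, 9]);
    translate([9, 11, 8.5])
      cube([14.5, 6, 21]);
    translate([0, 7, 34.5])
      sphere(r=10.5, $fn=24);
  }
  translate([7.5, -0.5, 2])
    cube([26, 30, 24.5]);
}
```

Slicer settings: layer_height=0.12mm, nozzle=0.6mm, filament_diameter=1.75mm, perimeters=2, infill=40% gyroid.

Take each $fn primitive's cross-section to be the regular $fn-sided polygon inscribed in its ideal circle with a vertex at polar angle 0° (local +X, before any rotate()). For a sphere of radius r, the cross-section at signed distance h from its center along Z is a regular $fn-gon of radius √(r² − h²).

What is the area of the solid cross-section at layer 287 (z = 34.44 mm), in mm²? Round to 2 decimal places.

342.41 mm²

At z = 34.44 mm: the cylinder is absent (z outside [0, 24]); the cube at (2.5, -1) is not intersected at this z (z outside [20, 29]); the cube at (9, 11) is not intersected at this z (z outside [8.5, 29.5]); the r=10.5 sphere at (0, 7) contributes a regular 24-gon of circumradius √(10.5²−0.06²) = 10.500 (area = (24/2)·10.500²·sin(360°/24) = 342.41 mm²); Taking the union: only the r=10.5 sphere at (0, 7) is present, so the union is just that shape — area = 342.41 mm²; the cube at (7.5, -0.5) is absent (z outside [2, 26.5]); After the difference (first − rest): none of the subtracted shapes is present at this height, so that combined region is unchanged — area = 342.41 mm². Overall, the cross-section is a single solid region. Net area = 342.41 mm².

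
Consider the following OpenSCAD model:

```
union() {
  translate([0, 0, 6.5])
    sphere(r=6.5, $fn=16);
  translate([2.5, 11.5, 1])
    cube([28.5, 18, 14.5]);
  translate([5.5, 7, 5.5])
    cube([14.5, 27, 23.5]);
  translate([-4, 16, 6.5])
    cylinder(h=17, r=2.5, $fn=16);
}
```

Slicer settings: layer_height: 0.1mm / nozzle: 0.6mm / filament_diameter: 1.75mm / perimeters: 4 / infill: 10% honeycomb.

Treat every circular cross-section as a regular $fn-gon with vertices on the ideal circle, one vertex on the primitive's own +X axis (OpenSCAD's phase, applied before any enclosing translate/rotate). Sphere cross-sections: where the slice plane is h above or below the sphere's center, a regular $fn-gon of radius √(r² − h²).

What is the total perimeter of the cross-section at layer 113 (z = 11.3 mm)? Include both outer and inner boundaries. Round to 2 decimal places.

At z = 11.3 mm: the sphere: section is a regular 16-gon, circumradius = √(r²−h²) = √(6.5²−4.8²) = 4.383 (perimeter = 2·16·4.383·sin(180°/16) = 27.36 mm); the cube at (2.5, 11.5) (footprint 28.5×18) is included at this height (perimeter 93.00 mm); the cube at (5.5, 7) (footprint 14.5×27) is included at this height (perimeter 83.00 mm); the r=2.5 cylinder at (-4, 16) gives a regular 16-gon of circumradius 2.5 (constant along its height) (perimeter = 2·16·2.500·sin(180°/16) = 15.61 mm); Merging all regions: the regions partially overlap (shared area 261.00 mm²), so the edge portions inside another operand are dropped and the merged outline is re-measured after clipping — boundary = 153.97 mm. Overall, the cross-section has 3 separate islands. Total boundary length (outer) = 153.97 mm.

153.97 mm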